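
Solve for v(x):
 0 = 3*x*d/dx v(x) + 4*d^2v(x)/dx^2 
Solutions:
 v(x) = C1 + C2*erf(sqrt(6)*x/4)


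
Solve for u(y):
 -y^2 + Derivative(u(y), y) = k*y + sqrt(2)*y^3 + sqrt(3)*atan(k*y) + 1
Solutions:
 u(y) = C1 + k*y^2/2 + sqrt(2)*y^4/4 + y^3/3 + y + sqrt(3)*Piecewise((y*atan(k*y) - log(k^2*y^2 + 1)/(2*k), Ne(k, 0)), (0, True))


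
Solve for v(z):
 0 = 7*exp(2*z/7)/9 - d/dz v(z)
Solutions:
 v(z) = C1 + 49*exp(2*z/7)/18


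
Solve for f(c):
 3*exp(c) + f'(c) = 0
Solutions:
 f(c) = C1 - 3*exp(c)


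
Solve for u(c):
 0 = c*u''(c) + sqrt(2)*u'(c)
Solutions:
 u(c) = C1 + C2*c^(1 - sqrt(2))


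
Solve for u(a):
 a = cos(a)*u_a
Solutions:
 u(a) = C1 + Integral(a/cos(a), a)


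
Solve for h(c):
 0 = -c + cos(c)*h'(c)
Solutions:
 h(c) = C1 + Integral(c/cos(c), c)


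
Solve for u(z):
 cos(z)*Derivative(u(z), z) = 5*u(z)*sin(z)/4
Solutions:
 u(z) = C1/cos(z)^(5/4)


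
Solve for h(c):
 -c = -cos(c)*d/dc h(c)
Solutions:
 h(c) = C1 + Integral(c/cos(c), c)


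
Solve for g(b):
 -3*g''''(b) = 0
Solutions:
 g(b) = C1 + C2*b + C3*b^2 + C4*b^3


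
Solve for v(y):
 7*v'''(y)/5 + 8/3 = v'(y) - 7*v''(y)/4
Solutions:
 v(y) = C1 + C2*exp(y*(-35 + 3*sqrt(385))/56) + C3*exp(-y*(35 + 3*sqrt(385))/56) + 8*y/3


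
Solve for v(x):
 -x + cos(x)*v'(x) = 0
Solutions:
 v(x) = C1 + Integral(x/cos(x), x)


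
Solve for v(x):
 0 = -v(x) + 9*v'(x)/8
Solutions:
 v(x) = C1*exp(8*x/9)


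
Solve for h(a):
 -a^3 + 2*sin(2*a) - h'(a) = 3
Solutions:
 h(a) = C1 - a^4/4 - 3*a - cos(2*a)


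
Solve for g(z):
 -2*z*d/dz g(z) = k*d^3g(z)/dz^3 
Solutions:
 g(z) = C1 + Integral(C2*airyai(2^(1/3)*z*(-1/k)^(1/3)) + C3*airybi(2^(1/3)*z*(-1/k)^(1/3)), z)


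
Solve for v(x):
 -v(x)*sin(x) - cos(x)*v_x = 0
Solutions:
 v(x) = C1*cos(x)


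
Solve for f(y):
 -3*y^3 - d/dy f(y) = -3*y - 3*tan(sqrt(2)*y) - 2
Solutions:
 f(y) = C1 - 3*y^4/4 + 3*y^2/2 + 2*y - 3*sqrt(2)*log(cos(sqrt(2)*y))/2


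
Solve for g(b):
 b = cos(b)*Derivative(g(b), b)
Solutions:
 g(b) = C1 + Integral(b/cos(b), b)


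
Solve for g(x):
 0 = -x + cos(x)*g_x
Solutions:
 g(x) = C1 + Integral(x/cos(x), x)


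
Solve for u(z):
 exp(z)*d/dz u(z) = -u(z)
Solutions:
 u(z) = C1*exp(exp(-z))


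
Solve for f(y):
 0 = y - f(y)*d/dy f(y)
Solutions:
 f(y) = -sqrt(C1 + y^2)
 f(y) = sqrt(C1 + y^2)


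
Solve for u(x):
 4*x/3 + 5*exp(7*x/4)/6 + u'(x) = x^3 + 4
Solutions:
 u(x) = C1 + x^4/4 - 2*x^2/3 + 4*x - 10*exp(7*x/4)/21


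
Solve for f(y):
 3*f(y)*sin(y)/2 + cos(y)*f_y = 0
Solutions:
 f(y) = C1*cos(y)^(3/2)


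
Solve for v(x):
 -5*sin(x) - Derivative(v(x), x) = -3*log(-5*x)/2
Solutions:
 v(x) = C1 + 3*x*log(-x)/2 - 3*x/2 + 3*x*log(5)/2 + 5*cos(x)


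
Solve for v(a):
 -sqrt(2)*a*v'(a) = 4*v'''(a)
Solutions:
 v(a) = C1 + Integral(C2*airyai(-sqrt(2)*a/2) + C3*airybi(-sqrt(2)*a/2), a)


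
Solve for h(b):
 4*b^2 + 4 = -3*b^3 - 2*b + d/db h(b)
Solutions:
 h(b) = C1 + 3*b^4/4 + 4*b^3/3 + b^2 + 4*b


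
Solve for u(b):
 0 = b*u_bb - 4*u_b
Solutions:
 u(b) = C1 + C2*b^5


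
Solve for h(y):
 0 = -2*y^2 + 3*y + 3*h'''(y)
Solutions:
 h(y) = C1 + C2*y + C3*y^2 + y^5/90 - y^4/24


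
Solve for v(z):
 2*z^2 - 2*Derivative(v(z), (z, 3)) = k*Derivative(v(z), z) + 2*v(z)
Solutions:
 v(z) = C1*exp(2^(1/3)*z*(k/((-3^(1/3) + 3^(5/6)*I)*(sqrt(3)*sqrt(k^3/2 + 27) + 9)^(1/3)) + 6^(1/3)*(sqrt(3)*sqrt(k^3/2 + 27) + 9)^(1/3)/12 - 2^(1/3)*3^(5/6)*I*(sqrt(3)*sqrt(k^3/2 + 27) + 9)^(1/3)/12)) + C2*exp(2^(1/3)*z*(-k/((3^(1/3) + 3^(5/6)*I)*(sqrt(3)*sqrt(k^3/2 + 27) + 9)^(1/3)) + 6^(1/3)*(sqrt(3)*sqrt(k^3/2 + 27) + 9)^(1/3)/12 + 2^(1/3)*3^(5/6)*I*(sqrt(3)*sqrt(k^3/2 + 27) + 9)^(1/3)/12)) + C3*exp(6^(1/3)*z*(3^(1/3)*k/(sqrt(3)*sqrt(k^3/2 + 27) + 9)^(1/3) - 2^(1/3)*(sqrt(3)*sqrt(k^3/2 + 27) + 9)^(1/3))/6) + k^2/2 - k*z + z^2


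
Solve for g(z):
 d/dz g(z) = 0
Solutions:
 g(z) = C1


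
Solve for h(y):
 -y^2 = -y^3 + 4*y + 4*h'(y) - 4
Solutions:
 h(y) = C1 + y^4/16 - y^3/12 - y^2/2 + y


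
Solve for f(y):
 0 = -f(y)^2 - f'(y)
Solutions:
 f(y) = 1/(C1 + y)


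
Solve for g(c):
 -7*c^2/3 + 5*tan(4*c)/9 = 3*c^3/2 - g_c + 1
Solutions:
 g(c) = C1 + 3*c^4/8 + 7*c^3/9 + c + 5*log(cos(4*c))/36


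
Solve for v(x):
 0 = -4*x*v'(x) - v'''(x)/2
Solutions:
 v(x) = C1 + Integral(C2*airyai(-2*x) + C3*airybi(-2*x), x)


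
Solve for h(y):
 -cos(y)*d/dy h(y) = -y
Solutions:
 h(y) = C1 + Integral(y/cos(y), y)


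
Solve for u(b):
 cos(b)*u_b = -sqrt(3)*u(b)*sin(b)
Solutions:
 u(b) = C1*cos(b)^(sqrt(3))


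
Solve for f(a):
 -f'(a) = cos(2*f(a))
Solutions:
 f(a) = -asin((C1 + exp(4*a))/(C1 - exp(4*a)))/2 + pi/2
 f(a) = asin((C1 + exp(4*a))/(C1 - exp(4*a)))/2


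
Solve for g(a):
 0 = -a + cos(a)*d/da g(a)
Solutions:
 g(a) = C1 + Integral(a/cos(a), a)


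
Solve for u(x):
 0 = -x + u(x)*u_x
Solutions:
 u(x) = -sqrt(C1 + x^2)
 u(x) = sqrt(C1 + x^2)


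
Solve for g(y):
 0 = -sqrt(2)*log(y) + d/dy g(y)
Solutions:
 g(y) = C1 + sqrt(2)*y*log(y) - sqrt(2)*y


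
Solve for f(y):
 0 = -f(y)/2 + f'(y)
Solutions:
 f(y) = C1*exp(y/2)


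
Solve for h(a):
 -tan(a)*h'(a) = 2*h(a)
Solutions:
 h(a) = C1/sin(a)^2


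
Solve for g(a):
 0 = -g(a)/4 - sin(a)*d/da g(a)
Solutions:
 g(a) = C1*(cos(a) + 1)^(1/8)/(cos(a) - 1)^(1/8)


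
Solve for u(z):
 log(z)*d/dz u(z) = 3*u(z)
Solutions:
 u(z) = C1*exp(3*li(z))


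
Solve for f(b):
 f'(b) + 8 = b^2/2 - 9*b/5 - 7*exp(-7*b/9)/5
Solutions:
 f(b) = C1 + b^3/6 - 9*b^2/10 - 8*b + 9*exp(-7*b/9)/5


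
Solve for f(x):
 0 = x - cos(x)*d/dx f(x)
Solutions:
 f(x) = C1 + Integral(x/cos(x), x)


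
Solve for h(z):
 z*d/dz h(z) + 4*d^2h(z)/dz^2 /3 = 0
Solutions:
 h(z) = C1 + C2*erf(sqrt(6)*z/4)


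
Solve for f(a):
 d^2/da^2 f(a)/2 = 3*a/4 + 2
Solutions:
 f(a) = C1 + C2*a + a^3/4 + 2*a^2


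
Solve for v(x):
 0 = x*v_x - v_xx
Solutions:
 v(x) = C1 + C2*erfi(sqrt(2)*x/2)


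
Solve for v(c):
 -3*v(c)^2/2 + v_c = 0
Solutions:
 v(c) = -2/(C1 + 3*c)


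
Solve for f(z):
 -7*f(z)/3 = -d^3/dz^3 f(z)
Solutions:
 f(z) = C3*exp(3^(2/3)*7^(1/3)*z/3) + (C1*sin(3^(1/6)*7^(1/3)*z/2) + C2*cos(3^(1/6)*7^(1/3)*z/2))*exp(-3^(2/3)*7^(1/3)*z/6)


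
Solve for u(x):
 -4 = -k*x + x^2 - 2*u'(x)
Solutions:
 u(x) = C1 - k*x^2/4 + x^3/6 + 2*x


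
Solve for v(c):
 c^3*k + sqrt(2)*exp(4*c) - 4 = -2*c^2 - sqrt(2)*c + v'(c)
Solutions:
 v(c) = C1 + c^4*k/4 + 2*c^3/3 + sqrt(2)*c^2/2 - 4*c + sqrt(2)*exp(4*c)/4


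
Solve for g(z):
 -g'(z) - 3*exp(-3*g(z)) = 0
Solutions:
 g(z) = log(C1 - 9*z)/3
 g(z) = log((-3^(1/3) - 3^(5/6)*I)*(C1 - 3*z)^(1/3)/2)
 g(z) = log((-3^(1/3) + 3^(5/6)*I)*(C1 - 3*z)^(1/3)/2)


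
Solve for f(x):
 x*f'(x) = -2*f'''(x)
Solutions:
 f(x) = C1 + Integral(C2*airyai(-2^(2/3)*x/2) + C3*airybi(-2^(2/3)*x/2), x)


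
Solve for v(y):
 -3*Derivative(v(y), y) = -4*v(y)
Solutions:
 v(y) = C1*exp(4*y/3)


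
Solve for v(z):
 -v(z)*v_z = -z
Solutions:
 v(z) = -sqrt(C1 + z^2)
 v(z) = sqrt(C1 + z^2)


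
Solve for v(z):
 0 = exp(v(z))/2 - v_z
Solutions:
 v(z) = log(-1/(C1 + z)) + log(2)


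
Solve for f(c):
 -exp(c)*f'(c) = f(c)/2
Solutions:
 f(c) = C1*exp(exp(-c)/2)


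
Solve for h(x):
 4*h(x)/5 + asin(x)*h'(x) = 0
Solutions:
 h(x) = C1*exp(-4*Integral(1/asin(x), x)/5)


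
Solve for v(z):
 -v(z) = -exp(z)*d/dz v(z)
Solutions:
 v(z) = C1*exp(-exp(-z))


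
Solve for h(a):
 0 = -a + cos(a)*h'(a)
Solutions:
 h(a) = C1 + Integral(a/cos(a), a)


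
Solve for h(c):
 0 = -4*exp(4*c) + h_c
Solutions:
 h(c) = C1 + exp(4*c)


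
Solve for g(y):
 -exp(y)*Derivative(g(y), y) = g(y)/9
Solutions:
 g(y) = C1*exp(exp(-y)/9)


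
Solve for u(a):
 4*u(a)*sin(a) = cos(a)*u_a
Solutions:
 u(a) = C1/cos(a)^4


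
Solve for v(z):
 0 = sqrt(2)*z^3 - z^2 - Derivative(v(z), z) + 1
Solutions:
 v(z) = C1 + sqrt(2)*z^4/4 - z^3/3 + z


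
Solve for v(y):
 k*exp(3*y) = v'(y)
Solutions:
 v(y) = C1 + k*exp(3*y)/3


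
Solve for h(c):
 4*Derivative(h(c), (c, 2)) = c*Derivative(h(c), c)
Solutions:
 h(c) = C1 + C2*erfi(sqrt(2)*c/4)


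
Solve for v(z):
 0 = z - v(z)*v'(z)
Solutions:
 v(z) = -sqrt(C1 + z^2)
 v(z) = sqrt(C1 + z^2)


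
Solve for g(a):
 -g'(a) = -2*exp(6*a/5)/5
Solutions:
 g(a) = C1 + exp(6*a/5)/3


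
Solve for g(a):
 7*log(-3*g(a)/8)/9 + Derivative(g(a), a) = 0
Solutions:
 9*Integral(1/(log(-_y) - 3*log(2) + log(3)), (_y, g(a)))/7 = C1 - a


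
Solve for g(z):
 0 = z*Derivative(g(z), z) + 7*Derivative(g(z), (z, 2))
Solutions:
 g(z) = C1 + C2*erf(sqrt(14)*z/14)


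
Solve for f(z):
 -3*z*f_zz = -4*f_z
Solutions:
 f(z) = C1 + C2*z^(7/3)


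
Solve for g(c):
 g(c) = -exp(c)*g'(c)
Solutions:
 g(c) = C1*exp(exp(-c))


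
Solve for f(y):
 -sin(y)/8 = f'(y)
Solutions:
 f(y) = C1 + cos(y)/8


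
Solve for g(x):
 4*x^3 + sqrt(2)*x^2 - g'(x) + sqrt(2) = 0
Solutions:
 g(x) = C1 + x^4 + sqrt(2)*x^3/3 + sqrt(2)*x


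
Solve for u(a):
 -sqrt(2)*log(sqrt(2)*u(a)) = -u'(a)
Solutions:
 -sqrt(2)*Integral(1/(2*log(_y) + log(2)), (_y, u(a))) = C1 - a


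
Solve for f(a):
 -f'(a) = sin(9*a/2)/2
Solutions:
 f(a) = C1 + cos(9*a/2)/9


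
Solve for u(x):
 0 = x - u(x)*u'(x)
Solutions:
 u(x) = -sqrt(C1 + x^2)
 u(x) = sqrt(C1 + x^2)


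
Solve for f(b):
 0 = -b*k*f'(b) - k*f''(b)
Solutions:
 f(b) = C1 + C2*erf(sqrt(2)*b/2)


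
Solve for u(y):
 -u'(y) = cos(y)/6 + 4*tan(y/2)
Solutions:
 u(y) = C1 + 8*log(cos(y/2)) - sin(y)/6


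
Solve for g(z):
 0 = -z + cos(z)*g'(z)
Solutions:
 g(z) = C1 + Integral(z/cos(z), z)


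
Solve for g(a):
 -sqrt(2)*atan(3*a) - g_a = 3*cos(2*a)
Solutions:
 g(a) = C1 - sqrt(2)*(a*atan(3*a) - log(9*a^2 + 1)/6) - 3*sin(2*a)/2


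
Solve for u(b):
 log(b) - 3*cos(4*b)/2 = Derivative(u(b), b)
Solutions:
 u(b) = C1 + b*log(b) - b - 3*sin(4*b)/8


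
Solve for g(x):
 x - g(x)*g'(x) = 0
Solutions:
 g(x) = -sqrt(C1 + x^2)
 g(x) = sqrt(C1 + x^2)


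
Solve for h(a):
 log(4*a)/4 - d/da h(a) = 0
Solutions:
 h(a) = C1 + a*log(a)/4 - a/4 + a*log(2)/2


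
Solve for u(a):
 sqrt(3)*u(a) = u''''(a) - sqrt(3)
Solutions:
 u(a) = C1*exp(-3^(1/8)*a) + C2*exp(3^(1/8)*a) + C3*sin(3^(1/8)*a) + C4*cos(3^(1/8)*a) - 1


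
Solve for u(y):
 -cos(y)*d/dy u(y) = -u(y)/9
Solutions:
 u(y) = C1*(sin(y) + 1)^(1/18)/(sin(y) - 1)^(1/18)


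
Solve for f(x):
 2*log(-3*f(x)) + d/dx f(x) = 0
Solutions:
 Integral(1/(log(-_y) + log(3)), (_y, f(x)))/2 = C1 - x


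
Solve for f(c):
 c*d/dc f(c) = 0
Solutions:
 f(c) = C1


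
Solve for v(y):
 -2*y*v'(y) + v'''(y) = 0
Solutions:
 v(y) = C1 + Integral(C2*airyai(2^(1/3)*y) + C3*airybi(2^(1/3)*y), y)


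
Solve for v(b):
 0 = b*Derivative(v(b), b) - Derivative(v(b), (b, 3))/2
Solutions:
 v(b) = C1 + Integral(C2*airyai(2^(1/3)*b) + C3*airybi(2^(1/3)*b), b)


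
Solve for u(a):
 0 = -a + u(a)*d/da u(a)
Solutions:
 u(a) = -sqrt(C1 + a^2)
 u(a) = sqrt(C1 + a^2)


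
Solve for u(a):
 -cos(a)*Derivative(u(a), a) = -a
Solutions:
 u(a) = C1 + Integral(a/cos(a), a)


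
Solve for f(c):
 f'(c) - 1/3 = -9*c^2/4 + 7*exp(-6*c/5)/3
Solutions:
 f(c) = C1 - 3*c^3/4 + c/3 - 35*exp(-6*c/5)/18


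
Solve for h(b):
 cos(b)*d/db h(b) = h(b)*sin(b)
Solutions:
 h(b) = C1/cos(b)


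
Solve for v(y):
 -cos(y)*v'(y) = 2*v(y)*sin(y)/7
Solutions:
 v(y) = C1*cos(y)^(2/7)


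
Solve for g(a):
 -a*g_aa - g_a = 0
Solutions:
 g(a) = C1 + C2*log(a)


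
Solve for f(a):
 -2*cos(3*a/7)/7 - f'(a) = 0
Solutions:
 f(a) = C1 - 2*sin(3*a/7)/3


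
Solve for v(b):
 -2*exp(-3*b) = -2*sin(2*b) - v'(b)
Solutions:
 v(b) = C1 + cos(2*b) - 2*exp(-3*b)/3


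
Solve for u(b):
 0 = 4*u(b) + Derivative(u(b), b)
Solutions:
 u(b) = C1*exp(-4*b)


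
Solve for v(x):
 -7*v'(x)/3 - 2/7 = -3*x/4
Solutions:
 v(x) = C1 + 9*x^2/56 - 6*x/49


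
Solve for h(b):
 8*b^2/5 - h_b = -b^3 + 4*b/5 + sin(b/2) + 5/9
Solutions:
 h(b) = C1 + b^4/4 + 8*b^3/15 - 2*b^2/5 - 5*b/9 + 2*cos(b/2)


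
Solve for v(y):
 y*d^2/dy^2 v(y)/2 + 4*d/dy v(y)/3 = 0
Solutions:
 v(y) = C1 + C2/y^(5/3)


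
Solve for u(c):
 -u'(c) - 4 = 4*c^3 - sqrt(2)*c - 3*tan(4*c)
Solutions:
 u(c) = C1 - c^4 + sqrt(2)*c^2/2 - 4*c - 3*log(cos(4*c))/4


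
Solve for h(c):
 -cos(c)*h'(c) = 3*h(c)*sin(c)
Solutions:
 h(c) = C1*cos(c)^3


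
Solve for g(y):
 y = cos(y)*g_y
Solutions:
 g(y) = C1 + Integral(y/cos(y), y)


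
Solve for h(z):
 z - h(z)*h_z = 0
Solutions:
 h(z) = -sqrt(C1 + z^2)
 h(z) = sqrt(C1 + z^2)


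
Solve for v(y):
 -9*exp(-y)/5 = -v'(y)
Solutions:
 v(y) = C1 - 9*exp(-y)/5


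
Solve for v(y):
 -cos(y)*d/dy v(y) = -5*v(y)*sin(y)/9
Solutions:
 v(y) = C1/cos(y)^(5/9)


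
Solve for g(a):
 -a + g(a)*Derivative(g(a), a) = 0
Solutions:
 g(a) = -sqrt(C1 + a^2)
 g(a) = sqrt(C1 + a^2)


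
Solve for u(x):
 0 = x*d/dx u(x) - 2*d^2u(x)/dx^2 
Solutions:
 u(x) = C1 + C2*erfi(x/2)


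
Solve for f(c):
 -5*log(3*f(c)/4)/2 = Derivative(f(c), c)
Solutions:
 -2*Integral(1/(-log(_y) - log(3) + 2*log(2)), (_y, f(c)))/5 = C1 - c


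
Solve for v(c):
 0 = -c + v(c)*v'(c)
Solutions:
 v(c) = -sqrt(C1 + c^2)
 v(c) = sqrt(C1 + c^2)


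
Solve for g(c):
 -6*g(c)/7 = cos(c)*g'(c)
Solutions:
 g(c) = C1*(sin(c) - 1)^(3/7)/(sin(c) + 1)^(3/7)


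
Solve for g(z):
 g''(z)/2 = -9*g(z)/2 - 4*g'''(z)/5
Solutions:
 g(z) = C1*exp(z*(-10 + 5*5^(2/3)/(72*sqrt(11739) + 7801)^(1/3) + 5^(1/3)*(72*sqrt(11739) + 7801)^(1/3))/48)*sin(sqrt(3)*5^(1/3)*z*(-(72*sqrt(11739) + 7801)^(1/3) + 5*5^(1/3)/(72*sqrt(11739) + 7801)^(1/3))/48) + C2*exp(z*(-10 + 5*5^(2/3)/(72*sqrt(11739) + 7801)^(1/3) + 5^(1/3)*(72*sqrt(11739) + 7801)^(1/3))/48)*cos(sqrt(3)*5^(1/3)*z*(-(72*sqrt(11739) + 7801)^(1/3) + 5*5^(1/3)/(72*sqrt(11739) + 7801)^(1/3))/48) + C3*exp(-z*(5*5^(2/3)/(72*sqrt(11739) + 7801)^(1/3) + 5 + 5^(1/3)*(72*sqrt(11739) + 7801)^(1/3))/24)


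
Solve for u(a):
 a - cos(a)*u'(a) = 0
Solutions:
 u(a) = C1 + Integral(a/cos(a), a)


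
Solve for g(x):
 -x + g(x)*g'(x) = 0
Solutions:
 g(x) = -sqrt(C1 + x^2)
 g(x) = sqrt(C1 + x^2)


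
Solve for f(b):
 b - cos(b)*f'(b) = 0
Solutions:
 f(b) = C1 + Integral(b/cos(b), b)


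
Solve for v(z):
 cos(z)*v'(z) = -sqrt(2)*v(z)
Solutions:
 v(z) = C1*(sin(z) - 1)^(sqrt(2)/2)/(sin(z) + 1)^(sqrt(2)/2)


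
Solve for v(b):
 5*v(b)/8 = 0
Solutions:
 v(b) = 0


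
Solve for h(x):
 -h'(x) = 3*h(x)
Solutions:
 h(x) = C1*exp(-3*x)


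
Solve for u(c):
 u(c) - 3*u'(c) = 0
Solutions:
 u(c) = C1*exp(c/3)


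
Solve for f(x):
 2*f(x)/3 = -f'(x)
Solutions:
 f(x) = C1*exp(-2*x/3)


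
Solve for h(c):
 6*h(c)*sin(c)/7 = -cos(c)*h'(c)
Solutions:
 h(c) = C1*cos(c)^(6/7)


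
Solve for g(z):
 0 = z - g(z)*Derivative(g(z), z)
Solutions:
 g(z) = -sqrt(C1 + z^2)
 g(z) = sqrt(C1 + z^2)


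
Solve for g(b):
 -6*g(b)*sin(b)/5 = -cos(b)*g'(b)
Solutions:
 g(b) = C1/cos(b)^(6/5)


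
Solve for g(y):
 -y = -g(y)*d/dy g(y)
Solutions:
 g(y) = -sqrt(C1 + y^2)
 g(y) = sqrt(C1 + y^2)


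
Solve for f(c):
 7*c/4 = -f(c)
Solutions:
 f(c) = -7*c/4


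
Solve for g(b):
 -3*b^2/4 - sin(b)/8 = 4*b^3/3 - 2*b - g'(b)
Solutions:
 g(b) = C1 + b^4/3 + b^3/4 - b^2 - cos(b)/8


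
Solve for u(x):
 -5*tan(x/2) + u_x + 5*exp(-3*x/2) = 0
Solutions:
 u(x) = C1 + 5*log(tan(x/2)^2 + 1) + 10*exp(-3*x/2)/3


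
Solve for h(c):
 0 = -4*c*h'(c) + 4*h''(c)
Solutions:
 h(c) = C1 + C2*erfi(sqrt(2)*c/2)


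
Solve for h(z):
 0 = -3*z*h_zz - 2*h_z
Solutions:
 h(z) = C1 + C2*z^(1/3)


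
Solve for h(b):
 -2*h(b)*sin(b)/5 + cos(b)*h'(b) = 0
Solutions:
 h(b) = C1/cos(b)^(2/5)


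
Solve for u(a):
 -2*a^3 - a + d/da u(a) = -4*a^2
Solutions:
 u(a) = C1 + a^4/2 - 4*a^3/3 + a^2/2


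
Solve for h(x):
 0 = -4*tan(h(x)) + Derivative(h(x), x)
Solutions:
 h(x) = pi - asin(C1*exp(4*x))
 h(x) = asin(C1*exp(4*x))


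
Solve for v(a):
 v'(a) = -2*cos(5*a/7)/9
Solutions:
 v(a) = C1 - 14*sin(5*a/7)/45


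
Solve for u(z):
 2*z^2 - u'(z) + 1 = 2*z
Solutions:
 u(z) = C1 + 2*z^3/3 - z^2 + z


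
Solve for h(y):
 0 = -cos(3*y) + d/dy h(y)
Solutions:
 h(y) = C1 + sin(3*y)/3


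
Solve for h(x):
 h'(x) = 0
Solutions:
 h(x) = C1


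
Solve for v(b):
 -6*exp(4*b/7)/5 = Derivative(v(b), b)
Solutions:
 v(b) = C1 - 21*exp(4*b/7)/10


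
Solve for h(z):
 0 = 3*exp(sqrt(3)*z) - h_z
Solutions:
 h(z) = C1 + sqrt(3)*exp(sqrt(3)*z)


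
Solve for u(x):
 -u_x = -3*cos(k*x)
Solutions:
 u(x) = C1 + 3*sin(k*x)/k


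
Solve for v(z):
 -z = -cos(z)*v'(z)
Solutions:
 v(z) = C1 + Integral(z/cos(z), z)


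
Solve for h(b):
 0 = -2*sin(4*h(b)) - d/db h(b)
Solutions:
 h(b) = -acos((-C1 - exp(16*b))/(C1 - exp(16*b)))/4 + pi/2
 h(b) = acos((-C1 - exp(16*b))/(C1 - exp(16*b)))/4


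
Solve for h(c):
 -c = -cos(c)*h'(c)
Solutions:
 h(c) = C1 + Integral(c/cos(c), c)


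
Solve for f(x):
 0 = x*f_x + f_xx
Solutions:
 f(x) = C1 + C2*erf(sqrt(2)*x/2)


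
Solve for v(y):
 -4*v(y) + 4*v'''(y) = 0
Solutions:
 v(y) = C3*exp(y) + (C1*sin(sqrt(3)*y/2) + C2*cos(sqrt(3)*y/2))*exp(-y/2)


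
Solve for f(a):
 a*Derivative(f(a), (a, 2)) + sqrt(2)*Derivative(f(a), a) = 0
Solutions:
 f(a) = C1 + C2*a^(1 - sqrt(2))


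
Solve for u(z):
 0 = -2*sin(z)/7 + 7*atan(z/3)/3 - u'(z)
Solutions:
 u(z) = C1 + 7*z*atan(z/3)/3 - 7*log(z^2 + 9)/2 + 2*cos(z)/7


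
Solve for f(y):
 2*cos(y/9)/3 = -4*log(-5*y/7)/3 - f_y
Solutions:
 f(y) = C1 - 4*y*log(-y)/3 - 4*y*log(5)/3 + 4*y/3 + 4*y*log(7)/3 - 6*sin(y/9)


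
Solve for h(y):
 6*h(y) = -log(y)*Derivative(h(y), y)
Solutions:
 h(y) = C1*exp(-6*li(y))


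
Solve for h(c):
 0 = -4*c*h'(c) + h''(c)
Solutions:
 h(c) = C1 + C2*erfi(sqrt(2)*c)


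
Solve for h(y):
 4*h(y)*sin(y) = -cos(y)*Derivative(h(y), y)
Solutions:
 h(y) = C1*cos(y)^4


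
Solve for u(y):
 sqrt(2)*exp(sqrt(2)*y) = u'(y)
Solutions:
 u(y) = C1 + exp(sqrt(2)*y)


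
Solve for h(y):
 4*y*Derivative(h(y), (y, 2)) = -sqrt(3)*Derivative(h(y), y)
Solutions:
 h(y) = C1 + C2*y^(1 - sqrt(3)/4)


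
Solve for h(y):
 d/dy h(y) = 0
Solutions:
 h(y) = C1


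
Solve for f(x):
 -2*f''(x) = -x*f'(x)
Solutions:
 f(x) = C1 + C2*erfi(x/2)


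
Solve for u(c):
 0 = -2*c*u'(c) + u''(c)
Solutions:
 u(c) = C1 + C2*erfi(c)


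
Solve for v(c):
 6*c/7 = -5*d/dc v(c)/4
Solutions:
 v(c) = C1 - 12*c^2/35


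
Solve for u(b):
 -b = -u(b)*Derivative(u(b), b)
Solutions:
 u(b) = -sqrt(C1 + b^2)
 u(b) = sqrt(C1 + b^2)


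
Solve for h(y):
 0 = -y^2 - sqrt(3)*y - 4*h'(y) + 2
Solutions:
 h(y) = C1 - y^3/12 - sqrt(3)*y^2/8 + y/2


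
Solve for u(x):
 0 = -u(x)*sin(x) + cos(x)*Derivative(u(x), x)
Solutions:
 u(x) = C1/cos(x)


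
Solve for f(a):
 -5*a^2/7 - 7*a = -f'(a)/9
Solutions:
 f(a) = C1 + 15*a^3/7 + 63*a^2/2


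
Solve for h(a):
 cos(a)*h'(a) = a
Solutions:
 h(a) = C1 + Integral(a/cos(a), a)


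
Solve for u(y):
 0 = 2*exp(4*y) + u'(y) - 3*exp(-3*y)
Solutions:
 u(y) = C1 - exp(4*y)/2 - exp(-3*y)


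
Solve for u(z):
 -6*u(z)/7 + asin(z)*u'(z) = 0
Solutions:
 u(z) = C1*exp(6*Integral(1/asin(z), z)/7)


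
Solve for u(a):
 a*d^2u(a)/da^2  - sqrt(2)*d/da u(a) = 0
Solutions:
 u(a) = C1 + C2*a^(1 + sqrt(2))


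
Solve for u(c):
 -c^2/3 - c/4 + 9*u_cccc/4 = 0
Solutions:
 u(c) = C1 + C2*c + C3*c^2 + C4*c^3 + c^6/2430 + c^5/1080


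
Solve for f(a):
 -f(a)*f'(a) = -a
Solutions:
 f(a) = -sqrt(C1 + a^2)
 f(a) = sqrt(C1 + a^2)


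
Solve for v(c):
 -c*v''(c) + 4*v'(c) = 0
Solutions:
 v(c) = C1 + C2*c^5


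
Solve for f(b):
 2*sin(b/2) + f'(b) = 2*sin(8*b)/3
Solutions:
 f(b) = C1 + 4*cos(b/2) - cos(8*b)/12


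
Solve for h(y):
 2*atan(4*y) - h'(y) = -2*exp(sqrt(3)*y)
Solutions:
 h(y) = C1 + 2*y*atan(4*y) + 2*sqrt(3)*exp(sqrt(3)*y)/3 - log(16*y^2 + 1)/4


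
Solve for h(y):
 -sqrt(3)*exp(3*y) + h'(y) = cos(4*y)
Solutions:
 h(y) = C1 + sqrt(3)*exp(3*y)/3 + sin(4*y)/4


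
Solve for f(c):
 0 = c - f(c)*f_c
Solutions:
 f(c) = -sqrt(C1 + c^2)
 f(c) = sqrt(C1 + c^2)


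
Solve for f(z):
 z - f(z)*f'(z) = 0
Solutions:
 f(z) = -sqrt(C1 + z^2)
 f(z) = sqrt(C1 + z^2)


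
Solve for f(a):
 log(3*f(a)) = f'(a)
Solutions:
 -Integral(1/(log(_y) + log(3)), (_y, f(a))) = C1 - a


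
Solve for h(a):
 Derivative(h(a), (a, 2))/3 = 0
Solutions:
 h(a) = C1 + C2*a


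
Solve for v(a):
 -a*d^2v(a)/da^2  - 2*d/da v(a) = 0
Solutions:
 v(a) = C1 + C2/a


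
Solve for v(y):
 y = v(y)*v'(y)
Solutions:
 v(y) = -sqrt(C1 + y^2)
 v(y) = sqrt(C1 + y^2)


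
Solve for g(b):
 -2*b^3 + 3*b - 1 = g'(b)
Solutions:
 g(b) = C1 - b^4/2 + 3*b^2/2 - b


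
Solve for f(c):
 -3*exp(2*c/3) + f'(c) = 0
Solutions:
 f(c) = C1 + 9*exp(2*c/3)/2


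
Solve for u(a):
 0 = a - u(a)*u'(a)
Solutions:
 u(a) = -sqrt(C1 + a^2)
 u(a) = sqrt(C1 + a^2)


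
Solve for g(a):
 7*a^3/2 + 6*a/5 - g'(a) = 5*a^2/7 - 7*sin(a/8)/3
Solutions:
 g(a) = C1 + 7*a^4/8 - 5*a^3/21 + 3*a^2/5 - 56*cos(a/8)/3


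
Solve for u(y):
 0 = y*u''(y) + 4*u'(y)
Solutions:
 u(y) = C1 + C2/y^3


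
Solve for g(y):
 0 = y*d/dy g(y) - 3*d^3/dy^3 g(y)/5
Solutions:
 g(y) = C1 + Integral(C2*airyai(3^(2/3)*5^(1/3)*y/3) + C3*airybi(3^(2/3)*5^(1/3)*y/3), y)


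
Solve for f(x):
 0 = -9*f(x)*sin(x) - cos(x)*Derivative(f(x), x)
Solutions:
 f(x) = C1*cos(x)^9


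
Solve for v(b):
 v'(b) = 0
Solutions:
 v(b) = C1


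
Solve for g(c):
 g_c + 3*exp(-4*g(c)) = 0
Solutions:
 g(c) = log(-I*(C1 - 12*c)^(1/4))
 g(c) = log(I*(C1 - 12*c)^(1/4))
 g(c) = log(-(C1 - 12*c)^(1/4))
 g(c) = log(C1 - 12*c)/4


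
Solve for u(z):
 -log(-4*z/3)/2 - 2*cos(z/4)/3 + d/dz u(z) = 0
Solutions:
 u(z) = C1 + z*log(-z)/2 - z*log(3)/2 - z/2 + z*log(2) + 8*sin(z/4)/3


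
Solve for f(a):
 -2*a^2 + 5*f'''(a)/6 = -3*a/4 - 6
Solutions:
 f(a) = C1 + C2*a + C3*a^2 + a^5/25 - 3*a^4/80 - 6*a^3/5


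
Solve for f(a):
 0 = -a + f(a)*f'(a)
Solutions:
 f(a) = -sqrt(C1 + a^2)
 f(a) = sqrt(C1 + a^2)


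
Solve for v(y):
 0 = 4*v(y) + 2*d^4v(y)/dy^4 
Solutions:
 v(y) = (C1*sin(2^(3/4)*y/2) + C2*cos(2^(3/4)*y/2))*exp(-2^(3/4)*y/2) + (C3*sin(2^(3/4)*y/2) + C4*cos(2^(3/4)*y/2))*exp(2^(3/4)*y/2)


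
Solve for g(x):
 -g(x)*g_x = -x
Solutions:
 g(x) = -sqrt(C1 + x^2)
 g(x) = sqrt(C1 + x^2)


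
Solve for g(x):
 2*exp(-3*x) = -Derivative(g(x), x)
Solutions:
 g(x) = C1 + 2*exp(-3*x)/3


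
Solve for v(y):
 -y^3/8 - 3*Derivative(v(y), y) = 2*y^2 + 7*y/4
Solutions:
 v(y) = C1 - y^4/96 - 2*y^3/9 - 7*y^2/24


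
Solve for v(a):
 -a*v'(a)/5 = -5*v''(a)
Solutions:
 v(a) = C1 + C2*erfi(sqrt(2)*a/10)


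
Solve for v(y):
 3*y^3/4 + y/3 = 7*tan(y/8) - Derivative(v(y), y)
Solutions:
 v(y) = C1 - 3*y^4/16 - y^2/6 - 56*log(cos(y/8))


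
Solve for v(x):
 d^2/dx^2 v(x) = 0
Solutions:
 v(x) = C1 + C2*x


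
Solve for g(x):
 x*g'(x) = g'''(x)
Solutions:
 g(x) = C1 + Integral(C2*airyai(x) + C3*airybi(x), x)


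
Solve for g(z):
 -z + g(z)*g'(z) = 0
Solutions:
 g(z) = -sqrt(C1 + z^2)
 g(z) = sqrt(C1 + z^2)


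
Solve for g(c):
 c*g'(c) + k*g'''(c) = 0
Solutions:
 g(c) = C1 + Integral(C2*airyai(c*(-1/k)^(1/3)) + C3*airybi(c*(-1/k)^(1/3)), c)


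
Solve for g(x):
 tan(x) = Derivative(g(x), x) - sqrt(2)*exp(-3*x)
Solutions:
 g(x) = C1 + log(tan(x)^2 + 1)/2 - sqrt(2)*exp(-3*x)/3


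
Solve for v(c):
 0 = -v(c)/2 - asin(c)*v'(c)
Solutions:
 v(c) = C1*exp(-Integral(1/asin(c), c)/2)


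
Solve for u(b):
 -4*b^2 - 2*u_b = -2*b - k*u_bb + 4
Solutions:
 u(b) = C1 + C2*exp(2*b/k) - 2*b^3/3 - b^2*k + b^2/2 - b*k^2 + b*k/2 - 2*b


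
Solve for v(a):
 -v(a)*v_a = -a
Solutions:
 v(a) = -sqrt(C1 + a^2)
 v(a) = sqrt(C1 + a^2)


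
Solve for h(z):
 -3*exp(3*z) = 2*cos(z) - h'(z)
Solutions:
 h(z) = C1 + exp(3*z) + 2*sin(z)


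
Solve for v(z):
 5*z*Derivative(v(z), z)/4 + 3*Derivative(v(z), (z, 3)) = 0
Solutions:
 v(z) = C1 + Integral(C2*airyai(-90^(1/3)*z/6) + C3*airybi(-90^(1/3)*z/6), z)


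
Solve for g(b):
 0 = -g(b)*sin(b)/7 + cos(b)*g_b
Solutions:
 g(b) = C1/cos(b)^(1/7)


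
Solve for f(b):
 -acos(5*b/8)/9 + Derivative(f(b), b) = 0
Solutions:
 f(b) = C1 + b*acos(5*b/8)/9 - sqrt(64 - 25*b^2)/45


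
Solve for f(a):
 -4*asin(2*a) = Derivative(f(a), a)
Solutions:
 f(a) = C1 - 4*a*asin(2*a) - 2*sqrt(1 - 4*a^2)


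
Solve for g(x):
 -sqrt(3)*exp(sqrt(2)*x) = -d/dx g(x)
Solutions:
 g(x) = C1 + sqrt(6)*exp(sqrt(2)*x)/2


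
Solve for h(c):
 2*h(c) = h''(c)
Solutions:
 h(c) = C1*exp(-sqrt(2)*c) + C2*exp(sqrt(2)*c)


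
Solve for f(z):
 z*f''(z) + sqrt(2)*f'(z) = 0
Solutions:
 f(z) = C1 + C2*z^(1 - sqrt(2))


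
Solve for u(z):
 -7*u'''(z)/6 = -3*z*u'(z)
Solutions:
 u(z) = C1 + Integral(C2*airyai(18^(1/3)*7^(2/3)*z/7) + C3*airybi(18^(1/3)*7^(2/3)*z/7), z)


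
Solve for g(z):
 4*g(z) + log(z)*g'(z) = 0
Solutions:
 g(z) = C1*exp(-4*li(z))


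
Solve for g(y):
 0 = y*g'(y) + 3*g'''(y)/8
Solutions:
 g(y) = C1 + Integral(C2*airyai(-2*3^(2/3)*y/3) + C3*airybi(-2*3^(2/3)*y/3), y)


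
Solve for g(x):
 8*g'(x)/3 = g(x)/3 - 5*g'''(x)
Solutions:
 g(x) = C1*exp(-x*(-16*50^(1/3)/(45 + sqrt(12265))^(1/3) + 20^(1/3)*(45 + sqrt(12265))^(1/3))/60)*sin(sqrt(3)*x*(16*50^(1/3)/(45 + sqrt(12265))^(1/3) + 20^(1/3)*(45 + sqrt(12265))^(1/3))/60) + C2*exp(-x*(-16*50^(1/3)/(45 + sqrt(12265))^(1/3) + 20^(1/3)*(45 + sqrt(12265))^(1/3))/60)*cos(sqrt(3)*x*(16*50^(1/3)/(45 + sqrt(12265))^(1/3) + 20^(1/3)*(45 + sqrt(12265))^(1/3))/60) + C3*exp(x*(-16*50^(1/3)/(45 + sqrt(12265))^(1/3) + 20^(1/3)*(45 + sqrt(12265))^(1/3))/30)


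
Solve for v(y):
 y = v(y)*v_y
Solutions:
 v(y) = -sqrt(C1 + y^2)
 v(y) = sqrt(C1 + y^2)


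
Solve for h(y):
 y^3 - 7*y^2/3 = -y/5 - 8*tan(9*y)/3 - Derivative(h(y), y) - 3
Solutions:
 h(y) = C1 - y^4/4 + 7*y^3/9 - y^2/10 - 3*y + 8*log(cos(9*y))/27


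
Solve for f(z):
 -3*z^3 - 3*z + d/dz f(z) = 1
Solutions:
 f(z) = C1 + 3*z^4/4 + 3*z^2/2 + z


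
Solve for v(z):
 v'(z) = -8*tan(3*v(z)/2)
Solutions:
 v(z) = -2*asin(C1*exp(-12*z))/3 + 2*pi/3
 v(z) = 2*asin(C1*exp(-12*z))/3


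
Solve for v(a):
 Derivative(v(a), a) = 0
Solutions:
 v(a) = C1


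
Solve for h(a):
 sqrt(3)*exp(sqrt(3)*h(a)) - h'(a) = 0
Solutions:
 h(a) = sqrt(3)*(2*log(-1/(C1 + sqrt(3)*a)) - log(3))/6


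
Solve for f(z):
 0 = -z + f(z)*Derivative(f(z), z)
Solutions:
 f(z) = -sqrt(C1 + z^2)
 f(z) = sqrt(C1 + z^2)


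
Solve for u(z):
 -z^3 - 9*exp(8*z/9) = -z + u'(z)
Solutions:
 u(z) = C1 - z^4/4 + z^2/2 - 81*exp(8*z/9)/8


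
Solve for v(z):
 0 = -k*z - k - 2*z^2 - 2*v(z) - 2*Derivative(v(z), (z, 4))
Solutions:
 v(z) = -k*z/2 - k/2 - z^2 + (C1*sin(sqrt(2)*z/2) + C2*cos(sqrt(2)*z/2))*exp(-sqrt(2)*z/2) + (C3*sin(sqrt(2)*z/2) + C4*cos(sqrt(2)*z/2))*exp(sqrt(2)*z/2)


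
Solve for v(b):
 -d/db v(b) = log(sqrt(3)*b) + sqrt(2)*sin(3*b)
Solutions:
 v(b) = C1 - b*log(b) - b*log(3)/2 + b + sqrt(2)*cos(3*b)/3


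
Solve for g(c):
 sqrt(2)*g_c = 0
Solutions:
 g(c) = C1


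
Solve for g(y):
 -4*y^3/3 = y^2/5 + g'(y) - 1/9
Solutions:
 g(y) = C1 - y^4/3 - y^3/15 + y/9


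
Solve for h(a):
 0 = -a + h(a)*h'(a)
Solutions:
 h(a) = -sqrt(C1 + a^2)
 h(a) = sqrt(C1 + a^2)


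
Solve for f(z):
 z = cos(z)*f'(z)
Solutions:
 f(z) = C1 + Integral(z/cos(z), z)


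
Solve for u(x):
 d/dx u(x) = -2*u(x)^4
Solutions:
 u(x) = (-3^(2/3) - 3*3^(1/6)*I)*(1/(C1 + 2*x))^(1/3)/6
 u(x) = (-3^(2/3) + 3*3^(1/6)*I)*(1/(C1 + 2*x))^(1/3)/6
 u(x) = (1/(C1 + 6*x))^(1/3)


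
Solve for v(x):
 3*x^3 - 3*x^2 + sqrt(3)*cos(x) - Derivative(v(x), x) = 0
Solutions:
 v(x) = C1 + 3*x^4/4 - x^3 + sqrt(3)*sin(x)


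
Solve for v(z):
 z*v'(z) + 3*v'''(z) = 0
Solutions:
 v(z) = C1 + Integral(C2*airyai(-3^(2/3)*z/3) + C3*airybi(-3^(2/3)*z/3), z)


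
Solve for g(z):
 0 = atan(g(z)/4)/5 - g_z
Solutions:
 Integral(1/atan(_y/4), (_y, g(z))) = C1 + z/5


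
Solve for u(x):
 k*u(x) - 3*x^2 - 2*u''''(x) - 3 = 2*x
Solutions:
 u(x) = C1*exp(-2^(3/4)*k^(1/4)*x/2) + C2*exp(2^(3/4)*k^(1/4)*x/2) + C3*exp(-2^(3/4)*I*k^(1/4)*x/2) + C4*exp(2^(3/4)*I*k^(1/4)*x/2) + 3*x^2/k + 2*x/k + 3/k


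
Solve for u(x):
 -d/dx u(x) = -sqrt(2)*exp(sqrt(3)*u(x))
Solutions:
 u(x) = sqrt(3)*(2*log(-1/(C1 + sqrt(2)*x)) - log(3))/6


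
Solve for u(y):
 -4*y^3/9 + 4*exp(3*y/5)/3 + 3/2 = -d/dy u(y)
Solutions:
 u(y) = C1 + y^4/9 - 3*y/2 - 20*exp(3*y/5)/9


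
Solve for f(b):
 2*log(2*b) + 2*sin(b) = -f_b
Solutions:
 f(b) = C1 - 2*b*log(b) - 2*b*log(2) + 2*b + 2*cos(b)


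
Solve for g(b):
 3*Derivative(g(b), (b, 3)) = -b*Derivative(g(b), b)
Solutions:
 g(b) = C1 + Integral(C2*airyai(-3^(2/3)*b/3) + C3*airybi(-3^(2/3)*b/3), b)


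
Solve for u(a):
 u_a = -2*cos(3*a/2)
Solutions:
 u(a) = C1 - 4*sin(3*a/2)/3


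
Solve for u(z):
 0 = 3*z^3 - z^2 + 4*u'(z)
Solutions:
 u(z) = C1 - 3*z^4/16 + z^3/12


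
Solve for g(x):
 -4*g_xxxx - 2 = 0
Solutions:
 g(x) = C1 + C2*x + C3*x^2 + C4*x^3 - x^4/48


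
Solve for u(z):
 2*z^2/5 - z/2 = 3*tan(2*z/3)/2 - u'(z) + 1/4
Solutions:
 u(z) = C1 - 2*z^3/15 + z^2/4 + z/4 - 9*log(cos(2*z/3))/4


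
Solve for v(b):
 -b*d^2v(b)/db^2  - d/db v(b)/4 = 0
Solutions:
 v(b) = C1 + C2*b^(3/4)


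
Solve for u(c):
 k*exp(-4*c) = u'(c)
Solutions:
 u(c) = C1 - k*exp(-4*c)/4


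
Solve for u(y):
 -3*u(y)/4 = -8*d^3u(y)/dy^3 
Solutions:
 u(y) = C3*exp(6^(1/3)*y/4) + (C1*sin(2^(1/3)*3^(5/6)*y/8) + C2*cos(2^(1/3)*3^(5/6)*y/8))*exp(-6^(1/3)*y/8)


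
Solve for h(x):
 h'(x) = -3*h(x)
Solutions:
 h(x) = C1*exp(-3*x)


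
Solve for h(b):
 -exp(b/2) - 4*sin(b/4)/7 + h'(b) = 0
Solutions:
 h(b) = C1 + 2*exp(b/2) - 16*cos(b/4)/7


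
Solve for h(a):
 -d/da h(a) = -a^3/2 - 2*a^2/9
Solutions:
 h(a) = C1 + a^4/8 + 2*a^3/27


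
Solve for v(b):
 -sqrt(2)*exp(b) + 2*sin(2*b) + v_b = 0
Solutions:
 v(b) = C1 + sqrt(2)*exp(b) + cos(2*b)


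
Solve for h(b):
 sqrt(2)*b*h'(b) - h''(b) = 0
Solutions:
 h(b) = C1 + C2*erfi(2^(3/4)*b/2)


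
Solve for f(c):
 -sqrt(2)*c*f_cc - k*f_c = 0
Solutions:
 f(c) = C1 + c^(-sqrt(2)*re(k)/2 + 1)*(C2*sin(sqrt(2)*log(c)*Abs(im(k))/2) + C3*cos(sqrt(2)*log(c)*im(k)/2))


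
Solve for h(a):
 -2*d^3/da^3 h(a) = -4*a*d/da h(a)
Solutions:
 h(a) = C1 + Integral(C2*airyai(2^(1/3)*a) + C3*airybi(2^(1/3)*a), a)


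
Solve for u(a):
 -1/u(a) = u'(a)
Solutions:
 u(a) = -sqrt(C1 - 2*a)
 u(a) = sqrt(C1 - 2*a)


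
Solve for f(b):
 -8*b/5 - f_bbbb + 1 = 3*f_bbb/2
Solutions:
 f(b) = C1 + C2*b + C3*b^2 + C4*exp(-3*b/2) - 2*b^4/45 + 31*b^3/135


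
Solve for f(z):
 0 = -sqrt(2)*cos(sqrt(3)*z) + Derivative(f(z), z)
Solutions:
 f(z) = C1 + sqrt(6)*sin(sqrt(3)*z)/3


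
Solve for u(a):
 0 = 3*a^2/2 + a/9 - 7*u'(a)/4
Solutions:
 u(a) = C1 + 2*a^3/7 + 2*a^2/63


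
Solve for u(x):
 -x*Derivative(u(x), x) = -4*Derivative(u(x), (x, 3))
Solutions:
 u(x) = C1 + Integral(C2*airyai(2^(1/3)*x/2) + C3*airybi(2^(1/3)*x/2), x)


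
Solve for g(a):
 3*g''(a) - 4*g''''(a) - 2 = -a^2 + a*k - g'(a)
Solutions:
 g(a) = C1 + C4*exp(a) - a^3/3 + a^2*k/2 + 3*a^2 - 3*a*k - 16*a + (C2 + C3*a)*exp(-a/2)


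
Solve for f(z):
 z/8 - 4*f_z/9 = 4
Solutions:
 f(z) = C1 + 9*z^2/64 - 9*z


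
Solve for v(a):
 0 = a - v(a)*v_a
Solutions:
 v(a) = -sqrt(C1 + a^2)
 v(a) = sqrt(C1 + a^2)


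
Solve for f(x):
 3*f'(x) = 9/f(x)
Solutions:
 f(x) = -sqrt(C1 + 6*x)
 f(x) = sqrt(C1 + 6*x)


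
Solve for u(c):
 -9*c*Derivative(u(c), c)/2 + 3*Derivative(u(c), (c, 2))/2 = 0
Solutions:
 u(c) = C1 + C2*erfi(sqrt(6)*c/2)


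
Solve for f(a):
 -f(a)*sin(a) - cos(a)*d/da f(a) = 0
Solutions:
 f(a) = C1*cos(a)


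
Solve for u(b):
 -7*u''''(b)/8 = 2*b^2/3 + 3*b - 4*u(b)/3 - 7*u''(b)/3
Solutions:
 u(b) = C1*exp(-2*sqrt(21)*b*sqrt(7 + sqrt(91))/21) + C2*exp(2*sqrt(21)*b*sqrt(7 + sqrt(91))/21) + C3*sin(2*sqrt(21)*b*sqrt(-7 + sqrt(91))/21) + C4*cos(2*sqrt(21)*b*sqrt(-7 + sqrt(91))/21) + b^2/2 + 9*b/4 - 7/4


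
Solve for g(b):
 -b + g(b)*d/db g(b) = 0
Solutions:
 g(b) = -sqrt(C1 + b^2)
 g(b) = sqrt(C1 + b^2)


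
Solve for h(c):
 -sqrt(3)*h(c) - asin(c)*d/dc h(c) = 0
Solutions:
 h(c) = C1*exp(-sqrt(3)*Integral(1/asin(c), c))


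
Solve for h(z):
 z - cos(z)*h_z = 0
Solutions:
 h(z) = C1 + Integral(z/cos(z), z)


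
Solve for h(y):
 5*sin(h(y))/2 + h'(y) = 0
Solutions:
 h(y) = -acos((-C1 - exp(5*y))/(C1 - exp(5*y))) + 2*pi
 h(y) = acos((-C1 - exp(5*y))/(C1 - exp(5*y)))


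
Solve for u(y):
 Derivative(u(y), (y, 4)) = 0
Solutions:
 u(y) = C1 + C2*y + C3*y^2 + C4*y^3


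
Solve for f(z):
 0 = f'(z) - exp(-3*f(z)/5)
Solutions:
 f(z) = 5*log(C1 + 3*z/5)/3
 f(z) = 5*log(5^(2/3)*(-3^(1/3) - 3^(5/6)*I)*(C1 + z)^(1/3)/10)
 f(z) = 5*log(5^(2/3)*(-3^(1/3) + 3^(5/6)*I)*(C1 + z)^(1/3)/10)


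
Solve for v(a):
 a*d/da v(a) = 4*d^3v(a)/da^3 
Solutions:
 v(a) = C1 + Integral(C2*airyai(2^(1/3)*a/2) + C3*airybi(2^(1/3)*a/2), a)


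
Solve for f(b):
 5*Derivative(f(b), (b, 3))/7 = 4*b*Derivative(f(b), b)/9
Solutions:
 f(b) = C1 + Integral(C2*airyai(2100^(1/3)*b/15) + C3*airybi(2100^(1/3)*b/15), b)


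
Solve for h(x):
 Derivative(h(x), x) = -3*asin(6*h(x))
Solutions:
 Integral(1/asin(6*_y), (_y, h(x))) = C1 - 3*x


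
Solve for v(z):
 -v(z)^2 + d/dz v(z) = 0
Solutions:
 v(z) = -1/(C1 + z)


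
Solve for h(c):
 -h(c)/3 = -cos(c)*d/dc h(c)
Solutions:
 h(c) = C1*(sin(c) + 1)^(1/6)/(sin(c) - 1)^(1/6)


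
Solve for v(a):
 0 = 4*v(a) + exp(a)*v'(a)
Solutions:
 v(a) = C1*exp(4*exp(-a))


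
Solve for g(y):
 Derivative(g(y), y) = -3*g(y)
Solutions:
 g(y) = C1*exp(-3*y)


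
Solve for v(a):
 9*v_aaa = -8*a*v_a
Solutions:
 v(a) = C1 + Integral(C2*airyai(-2*3^(1/3)*a/3) + C3*airybi(-2*3^(1/3)*a/3), a)


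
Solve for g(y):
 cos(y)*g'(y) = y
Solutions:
 g(y) = C1 + Integral(y/cos(y), y)


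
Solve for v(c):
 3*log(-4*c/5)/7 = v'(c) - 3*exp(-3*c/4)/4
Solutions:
 v(c) = C1 + 3*c*log(-c)/7 + 3*c*(-log(5) - 1 + 2*log(2))/7 - exp(-3*c/4)


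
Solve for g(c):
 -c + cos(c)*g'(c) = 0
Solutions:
 g(c) = C1 + Integral(c/cos(c), c)


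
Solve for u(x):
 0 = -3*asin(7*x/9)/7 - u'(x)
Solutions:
 u(x) = C1 - 3*x*asin(7*x/9)/7 - 3*sqrt(81 - 49*x^2)/49


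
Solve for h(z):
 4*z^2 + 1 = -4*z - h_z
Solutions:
 h(z) = C1 - 4*z^3/3 - 2*z^2 - z


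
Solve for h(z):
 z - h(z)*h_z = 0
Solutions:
 h(z) = -sqrt(C1 + z^2)
 h(z) = sqrt(C1 + z^2)


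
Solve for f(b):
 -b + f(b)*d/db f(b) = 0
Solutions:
 f(b) = -sqrt(C1 + b^2)
 f(b) = sqrt(C1 + b^2)


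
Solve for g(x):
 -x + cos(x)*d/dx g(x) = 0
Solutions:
 g(x) = C1 + Integral(x/cos(x), x)


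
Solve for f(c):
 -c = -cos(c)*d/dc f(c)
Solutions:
 f(c) = C1 + Integral(c/cos(c), c)


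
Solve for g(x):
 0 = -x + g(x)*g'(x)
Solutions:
 g(x) = -sqrt(C1 + x^2)
 g(x) = sqrt(C1 + x^2)


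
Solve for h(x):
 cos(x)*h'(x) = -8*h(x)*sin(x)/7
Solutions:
 h(x) = C1*cos(x)^(8/7)


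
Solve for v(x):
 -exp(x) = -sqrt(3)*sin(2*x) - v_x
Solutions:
 v(x) = C1 + exp(x) + sqrt(3)*cos(2*x)/2


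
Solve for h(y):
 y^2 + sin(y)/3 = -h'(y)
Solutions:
 h(y) = C1 - y^3/3 + cos(y)/3


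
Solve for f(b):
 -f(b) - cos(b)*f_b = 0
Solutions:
 f(b) = C1*sqrt(sin(b) - 1)/sqrt(sin(b) + 1)


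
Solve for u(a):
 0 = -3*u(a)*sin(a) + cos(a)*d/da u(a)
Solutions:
 u(a) = C1/cos(a)^3


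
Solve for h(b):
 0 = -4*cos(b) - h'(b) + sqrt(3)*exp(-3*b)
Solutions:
 h(b) = C1 - 4*sin(b) - sqrt(3)*exp(-3*b)/3


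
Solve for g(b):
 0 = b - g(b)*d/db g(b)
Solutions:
 g(b) = -sqrt(C1 + b^2)
 g(b) = sqrt(C1 + b^2)


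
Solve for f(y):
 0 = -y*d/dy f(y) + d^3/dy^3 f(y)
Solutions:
 f(y) = C1 + Integral(C2*airyai(y) + C3*airybi(y), y)


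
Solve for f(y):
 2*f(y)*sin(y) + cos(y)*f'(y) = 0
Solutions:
 f(y) = C1*cos(y)^2


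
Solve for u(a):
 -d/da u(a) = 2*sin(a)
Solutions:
 u(a) = C1 + 2*cos(a)


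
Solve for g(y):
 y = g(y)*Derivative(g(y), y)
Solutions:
 g(y) = -sqrt(C1 + y^2)
 g(y) = sqrt(C1 + y^2)


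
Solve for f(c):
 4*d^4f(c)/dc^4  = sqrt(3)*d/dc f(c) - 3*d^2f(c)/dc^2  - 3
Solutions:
 f(c) = C1 + C2*exp(-3^(1/6)*c*(-3/(3 + 2*sqrt(3))^(1/3) + 3^(2/3)*(3 + 2*sqrt(3))^(1/3))/12)*sin(3^(1/3)*c*(3^(1/3)/(3 + 2*sqrt(3))^(1/3) + (3 + 2*sqrt(3))^(1/3))/4) + C3*exp(-3^(1/6)*c*(-3/(3 + 2*sqrt(3))^(1/3) + 3^(2/3)*(3 + 2*sqrt(3))^(1/3))/12)*cos(3^(1/3)*c*(3^(1/3)/(3 + 2*sqrt(3))^(1/3) + (3 + 2*sqrt(3))^(1/3))/4) + C4*exp(3^(1/6)*c*(-3/(3 + 2*sqrt(3))^(1/3) + 3^(2/3)*(3 + 2*sqrt(3))^(1/3))/6) + sqrt(3)*c


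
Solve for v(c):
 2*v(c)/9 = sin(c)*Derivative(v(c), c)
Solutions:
 v(c) = C1*(cos(c) - 1)^(1/9)/(cos(c) + 1)^(1/9)


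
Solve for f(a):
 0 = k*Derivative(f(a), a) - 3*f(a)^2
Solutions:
 f(a) = -k/(C1*k + 3*a)


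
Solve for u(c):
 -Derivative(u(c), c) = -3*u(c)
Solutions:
 u(c) = C1*exp(3*c)


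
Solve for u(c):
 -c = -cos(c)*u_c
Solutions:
 u(c) = C1 + Integral(c/cos(c), c)


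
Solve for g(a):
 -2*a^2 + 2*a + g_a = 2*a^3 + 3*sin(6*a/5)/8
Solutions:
 g(a) = C1 + a^4/2 + 2*a^3/3 - a^2 - 5*cos(6*a/5)/16


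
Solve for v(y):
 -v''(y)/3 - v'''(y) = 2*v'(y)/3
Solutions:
 v(y) = C1 + (C2*sin(sqrt(23)*y/6) + C3*cos(sqrt(23)*y/6))*exp(-y/6)


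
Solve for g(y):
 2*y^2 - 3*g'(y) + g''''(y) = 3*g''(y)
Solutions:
 g(y) = C1 + C2*exp(-2^(1/3)*y*(2/(sqrt(5) + 3)^(1/3) + 2^(1/3)*(sqrt(5) + 3)^(1/3))/4)*sin(2^(1/3)*sqrt(3)*y*(-2^(1/3)*(sqrt(5) + 3)^(1/3) + 2/(sqrt(5) + 3)^(1/3))/4) + C3*exp(-2^(1/3)*y*(2/(sqrt(5) + 3)^(1/3) + 2^(1/3)*(sqrt(5) + 3)^(1/3))/4)*cos(2^(1/3)*sqrt(3)*y*(-2^(1/3)*(sqrt(5) + 3)^(1/3) + 2/(sqrt(5) + 3)^(1/3))/4) + C4*exp(2^(1/3)*y*((sqrt(5) + 3)^(-1/3) + 2^(1/3)*(sqrt(5) + 3)^(1/3)/2)) + 2*y^3/9 - 2*y^2/3 + 4*y/3


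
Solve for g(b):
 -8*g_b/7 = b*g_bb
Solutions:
 g(b) = C1 + C2/b^(1/7)


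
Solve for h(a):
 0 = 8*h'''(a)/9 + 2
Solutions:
 h(a) = C1 + C2*a + C3*a^2 - 3*a^3/8


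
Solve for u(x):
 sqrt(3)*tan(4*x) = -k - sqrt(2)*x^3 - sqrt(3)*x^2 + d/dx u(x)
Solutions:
 u(x) = C1 + k*x + sqrt(2)*x^4/4 + sqrt(3)*x^3/3 - sqrt(3)*log(cos(4*x))/4


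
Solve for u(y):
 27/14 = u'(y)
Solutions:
 u(y) = C1 + 27*y/14


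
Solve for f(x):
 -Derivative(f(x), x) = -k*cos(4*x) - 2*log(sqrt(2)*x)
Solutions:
 f(x) = C1 + k*sin(4*x)/4 + 2*x*log(x) - 2*x + x*log(2)


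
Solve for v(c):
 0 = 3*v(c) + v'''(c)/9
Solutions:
 v(c) = C3*exp(-3*c) + (C1*sin(3*sqrt(3)*c/2) + C2*cos(3*sqrt(3)*c/2))*exp(3*c/2)


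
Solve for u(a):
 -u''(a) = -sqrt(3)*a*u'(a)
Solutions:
 u(a) = C1 + C2*erfi(sqrt(2)*3^(1/4)*a/2)


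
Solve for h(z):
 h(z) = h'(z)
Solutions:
 h(z) = C1*exp(z)


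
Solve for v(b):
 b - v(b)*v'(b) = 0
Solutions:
 v(b) = -sqrt(C1 + b^2)
 v(b) = sqrt(C1 + b^2)


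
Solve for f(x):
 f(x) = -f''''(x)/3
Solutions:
 f(x) = (C1*sin(sqrt(2)*3^(1/4)*x/2) + C2*cos(sqrt(2)*3^(1/4)*x/2))*exp(-sqrt(2)*3^(1/4)*x/2) + (C3*sin(sqrt(2)*3^(1/4)*x/2) + C4*cos(sqrt(2)*3^(1/4)*x/2))*exp(sqrt(2)*3^(1/4)*x/2)
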